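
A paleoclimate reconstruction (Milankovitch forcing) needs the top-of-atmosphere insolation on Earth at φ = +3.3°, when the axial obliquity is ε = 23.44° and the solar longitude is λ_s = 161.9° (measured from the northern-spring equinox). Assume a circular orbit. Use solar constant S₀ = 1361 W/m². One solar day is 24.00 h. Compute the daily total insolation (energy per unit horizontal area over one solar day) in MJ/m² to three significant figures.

37.5 MJ/m²

Solar declination: sin δ = sin ε · sin λ_s = sin 23.44° × sin 161.9° = 0.12358, so δ = +7.099°.
cos H₀ = −tan(+3.3°) tan(+7.099°) = -0.0072, H₀ = 1.5780 rad.
Bracket: H₀ sin φ sin δ + cos φ cos δ sin H₀ = 1.5780×0.05756×0.12358 + 0.99834×0.99233×0.99997 = 0.011225 + 0.990653 = 1.001878.
Q̄ = (S₀/π) × [bracket] = (1361/π) × 1.001878 = 434.03 W/m².
Daily total = Q̄ × 24.00 h × 3600 s/h = 434.03 × 24.00 × 3600 / 10⁶ = 37.50 MJ/m².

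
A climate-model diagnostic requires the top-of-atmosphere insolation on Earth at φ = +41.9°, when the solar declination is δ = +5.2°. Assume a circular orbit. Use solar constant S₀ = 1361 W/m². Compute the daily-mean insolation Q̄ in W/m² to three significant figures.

cos H₀ = −tan(+41.9°) tan(+5.200°) = -0.0817, H₀ = 1.6525 rad.
Bracket: H₀ sin φ sin δ + cos φ cos δ sin H₀ = 1.6525×0.66783×0.09063 + 0.74431×0.99588×0.99666 = 0.100018 + 0.738768 = 0.838786.
Q̄ = (S₀/π) × [bracket] = (1361/π) × 0.838786 = 363.4 W/m².

Q̄ ≈ 363 W/m²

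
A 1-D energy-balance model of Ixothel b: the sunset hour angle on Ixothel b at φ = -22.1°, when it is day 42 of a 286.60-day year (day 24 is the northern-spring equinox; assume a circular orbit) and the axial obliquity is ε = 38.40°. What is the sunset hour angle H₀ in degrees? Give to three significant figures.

H₀ = 84.3°

Solar longitude: λ_s = 360° × (42 − 24)/286.60 = 22.610°.
sin δ = sin 38.40° × sin 22.610° = 0.23880, so δ = +13.816°.
cos H₀ = −tan φ · tan δ = −tan(-22.1°) × tan(+13.816°) = 0.0999, so H₀ = 1.4708 rad = 84.27°.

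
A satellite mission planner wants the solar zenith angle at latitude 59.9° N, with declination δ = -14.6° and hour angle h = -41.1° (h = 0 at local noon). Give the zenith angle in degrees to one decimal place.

θ_z = 81.5°

cos θ_z = sin φ sin δ + cos φ cos δ cos h = -0.218078 + 0.365717 = 0.147639.
θ_z = arccos(0.147639) = 81.5°.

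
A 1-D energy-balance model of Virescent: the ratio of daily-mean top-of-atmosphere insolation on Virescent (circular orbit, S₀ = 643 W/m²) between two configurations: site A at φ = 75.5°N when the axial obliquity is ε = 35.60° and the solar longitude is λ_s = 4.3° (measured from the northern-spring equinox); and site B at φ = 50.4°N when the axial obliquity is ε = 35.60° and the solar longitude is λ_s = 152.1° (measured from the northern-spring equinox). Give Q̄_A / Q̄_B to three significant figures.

Q̄_A / Q̄_B ≈ 0.327

— Configuration A (φ=+75.5°):
Solar declination: sin δ = sin ε · sin λ_s = sin 35.60° × sin 4.3° = 0.04365, so δ = +2.502°.
cos H₀ = −tan(+75.5°) tan(+2.502°) = -0.1689, H₀ = 1.7405 rad.
Bracket: H₀ sin φ sin δ + cos φ cos δ sin H₀ = 1.7405×0.96815×0.04365 + 0.25038×0.99905×0.98563 = 0.073553 + 0.246548 = 0.320101.
Q̄ = (S₀/π) × [bracket] = (643/π) × 0.320101 = 65.516 W/m².
— Configuration B (φ=+50.4°):
Solar declination: sin δ = sin ε · sin λ_s = sin 35.60° × sin 152.1° = 0.27239, so δ = +15.807°.
cos H₀ = −tan(+50.4°) tan(+15.807°) = -0.3422, H₀ = 1.9201 rad.
Bracket: H₀ sin φ sin δ + cos φ cos δ sin H₀ = 1.9201×0.77051×0.27239 + 0.63742×0.96219×0.93962 = 0.402989 + 0.576287 = 0.979276.
Q̄ = (S₀/π) × [bracket] = (643/π) × 0.979276 = 200.43 W/m².
Ratio Q̄_A / Q̄_B = 65.516 / 200.43 = 0.3269.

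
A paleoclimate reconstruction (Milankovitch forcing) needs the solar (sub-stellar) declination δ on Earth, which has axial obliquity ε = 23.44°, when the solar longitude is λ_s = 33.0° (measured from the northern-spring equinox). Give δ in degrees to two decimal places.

sin δ = sin ε · sin λ_s = sin 23.44° × sin 33.0° = 0.216651.
δ = arcsin(0.216651) = +12.51°.

δ = +12.51°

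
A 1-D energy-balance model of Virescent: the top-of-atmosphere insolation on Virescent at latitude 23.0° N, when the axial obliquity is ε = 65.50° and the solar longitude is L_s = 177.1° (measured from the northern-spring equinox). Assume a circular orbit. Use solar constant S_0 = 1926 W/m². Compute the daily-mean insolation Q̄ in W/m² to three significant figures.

Q̄ ≈ 581 W/m²

Solar declination: sin δ = sin ε · sin L_s = sin 65.50° × sin 177.1° = 0.04604, so δ = +2.639°.
cos h₀ = −tan(+23.0°) tan(+2.639°) = -0.0196, h₀ = 1.5904 rad.
Bracket: h₀ sin ϕ sin δ + cos ϕ cos δ sin h₀ = 1.5904×0.39073×0.04604 + 0.92050×0.99894×0.99981 = 0.028610 + 0.919350 = 0.947960.
Q̄ = (S_0/π) × [bracket] = (1926/π) × 0.947960 = 581.2 W/m².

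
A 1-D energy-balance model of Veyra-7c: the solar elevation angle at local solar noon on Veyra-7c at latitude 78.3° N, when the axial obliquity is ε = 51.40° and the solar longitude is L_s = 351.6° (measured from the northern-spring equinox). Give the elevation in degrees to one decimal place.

Solar declination: sin δ = sin ε · sin L_s = sin 51.40° × sin 351.6° = -0.11417, so δ = -6.556°.
At local noon the hour angle is zero, so the zenith angle equals |ϕ − δ| = |+78.3° − (-6.556°)| = 84.856°.
Elevation = 90° − 84.856° = 5.1°.

5.1°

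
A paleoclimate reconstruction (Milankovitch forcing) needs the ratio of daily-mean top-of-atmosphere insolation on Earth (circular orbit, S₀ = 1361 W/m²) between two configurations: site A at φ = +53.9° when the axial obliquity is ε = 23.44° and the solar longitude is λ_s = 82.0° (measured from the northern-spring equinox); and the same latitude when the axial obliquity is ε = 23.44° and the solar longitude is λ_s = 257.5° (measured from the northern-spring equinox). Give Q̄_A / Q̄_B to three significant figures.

Q̄_A / Q̄_B ≈ 7.93

— Configuration A (φ=+53.9°):
Solar declination: sin δ = sin ε · sin λ_s = sin 23.44° × sin 82.0° = 0.39392, so δ = +23.198°.
cos H₀ = −tan(+53.9°) tan(+23.198°) = -0.5877, H₀ = 2.1990 rad.
Bracket: H₀ sin φ sin δ + cos φ cos δ sin H₀ = 2.1990×0.80799×0.39392 + 0.58920×0.91915×0.80907 = 0.699905 + 0.438163 = 1.138068.
Q̄ = (S₀/π) × [bracket] = (1361/π) × 1.138068 = 493.03 W/m².
— Configuration B (φ=+53.9°):
Solar declination: sin δ = sin ε · sin λ_s = sin 23.44° × sin 257.5° = -0.38836, so δ = -22.852°.
cos H₀ = −tan(+53.9°) tan(-22.852°) = 0.5779, H₀ = 0.9546 rad.
Bracket: H₀ sin φ sin δ + cos φ cos δ sin H₀ = 0.9546×0.80799×-0.38836 + 0.58920×0.92151×0.81608 = -0.299545 + 0.443094 = 0.143549.
Q̄ = (S₀/π) × [bracket] = (1361/π) × 0.143549 = 62.188 W/m².
Ratio Q̄_A / Q̄_B = 493.03 / 62.188 = 7.928.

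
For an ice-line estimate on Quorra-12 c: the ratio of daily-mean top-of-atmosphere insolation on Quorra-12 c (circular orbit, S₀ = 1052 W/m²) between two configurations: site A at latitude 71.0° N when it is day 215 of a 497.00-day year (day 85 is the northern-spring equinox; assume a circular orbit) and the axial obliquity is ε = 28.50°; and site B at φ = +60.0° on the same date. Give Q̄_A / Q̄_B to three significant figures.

— Configuration A (φ=+71.0°):
Solar longitude: λ_s = 360° × (215 − 85)/497.00 = 94.165°.
sin δ = sin 28.50° × sin 94.165° = 0.47590, so δ = +28.418°.
cos H₀ = −tan(+71.0°) tan(+28.418°) = -1.5715 ≤ −1 ⇒ polar day, H₀ = π.
Bracket: H₀ sin φ sin δ + cos φ cos δ sin H₀ = 3.1416×0.94552×0.47590 + 0.32557×0.87950×0.00000 = 1.413635 + 0.000000 = 1.413635.
Q̄ = (S₀/π) × [bracket] = (1052/π) × 1.413635 = 473.37 W/m².
— Configuration B (φ=+60.0°):
cos H₀ = −tan(+60.0°) tan(+28.418°) = -0.9372, H₀ = 2.7854 rad.
Bracket: H₀ sin φ sin δ + cos φ cos δ sin H₀ = 2.7854×0.86603×0.47590 + 0.50000×0.87950×0.34875 = 1.147985 + 0.153363 = 1.301348.
Q̄ = (S₀/π) × [bracket] = (1052/π) × 1.301348 = 435.77 W/m².
Ratio Q̄_A / Q̄_B = 473.37 / 435.77 = 1.086.

Q̄_A / Q̄_B ≈ 1.09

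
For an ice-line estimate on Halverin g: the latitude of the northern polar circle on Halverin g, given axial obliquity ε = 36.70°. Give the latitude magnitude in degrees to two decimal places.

The polar circle is the lowest latitude that experiences at least one full rotation of continuous daylight at the northern-summer solstice; it lies at |ϕ| = 90° − ε = 90° − 36.70° = 53.30°.

53.30°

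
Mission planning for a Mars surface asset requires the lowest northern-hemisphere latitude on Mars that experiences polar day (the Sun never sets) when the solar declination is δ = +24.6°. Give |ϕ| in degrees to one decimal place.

Polar day requires cos h₀ = −tan ϕ tan δ ≤ −1, i.e. tan ϕ tan δ ≥ 1.
The boundary is |tan ϕ| · |tan δ| = 1, so |ϕ| = 90° − |δ| = 90° − 24.6° = 65.4° in the northern hemisphere.

|ϕ| = 65.4°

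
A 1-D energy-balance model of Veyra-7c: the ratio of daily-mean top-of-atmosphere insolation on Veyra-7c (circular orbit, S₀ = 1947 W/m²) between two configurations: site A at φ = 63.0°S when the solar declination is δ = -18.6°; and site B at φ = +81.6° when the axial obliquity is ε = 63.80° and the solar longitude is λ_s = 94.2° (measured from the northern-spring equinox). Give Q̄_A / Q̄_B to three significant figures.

Q̄_A / Q̄_B ≈ 0.350

— Configuration A (φ=-63.0°):
cos H₀ = −tan(-63.0°) tan(-18.600°) = -0.6605, H₀ = 2.2923 rad.
Bracket: H₀ sin φ sin δ + cos φ cos δ sin H₀ = 2.2923×-0.89101×-0.31896 + 0.45399×0.94777×0.75083 = 0.651464 + 0.323066 = 0.974530.
Q̄ = (S₀/π) × [bracket] = (1947/π) × 0.974530 = 603.96 W/m².
— Configuration B (φ=+81.6°):
Solar declination: sin δ = sin ε · sin λ_s = sin 63.80° × sin 94.2° = 0.89485, so δ = +63.489°.
cos H₀ = −tan(+81.6°) tan(+63.489°) = -13.5760 ≤ −1 ⇒ polar day, H₀ = π.
Bracket: H₀ sin φ sin δ + cos φ cos δ sin H₀ = 3.1416×0.98927×0.89485 + 0.14608×0.44637×0.00000 = 2.781096 + 0.000000 = 2.781096.
Q̄ = (S₀/π) × [bracket] = (1947/π) × 2.781096 = 1723.6 W/m².
Ratio Q̄_A / Q̄_B = 603.96 / 1723.6 = 0.3504.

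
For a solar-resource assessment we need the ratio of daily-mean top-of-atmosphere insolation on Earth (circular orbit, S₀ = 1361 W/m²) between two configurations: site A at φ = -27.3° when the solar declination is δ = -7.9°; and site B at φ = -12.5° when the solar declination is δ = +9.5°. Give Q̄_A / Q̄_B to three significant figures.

— Configuration A (φ=-27.3°):
cos H₀ = −tan(-27.3°) tan(-7.900°) = -0.0716, H₀ = 1.6425 rad.
Bracket: H₀ sin φ sin δ + cos φ cos δ sin H₀ = 1.6425×-0.45865×-0.13744 + 0.88862×0.99051×0.99743 = 0.103538 + 0.877925 = 0.981463.
Q̄ = (S₀/π) × [bracket] = (1361/π) × 0.981463 = 425.19 W/m².
— Configuration B (φ=-12.5°):
cos H₀ = −tan(-12.5°) tan(+9.500°) = 0.0371, H₀ = 1.5337 rad.
Bracket: H₀ sin φ sin δ + cos φ cos δ sin H₀ = 1.5337×-0.21644×0.16505 + 0.97630×0.98629×0.99931 = -0.054789 + 0.962251 = 0.907462.
Q̄ = (S₀/π) × [bracket] = (1361/π) × 0.907462 = 393.13 W/m².
Ratio Q̄_A / Q̄_B = 425.19 / 393.13 = 1.082.

Q̄_A / Q̄_B ≈ 1.08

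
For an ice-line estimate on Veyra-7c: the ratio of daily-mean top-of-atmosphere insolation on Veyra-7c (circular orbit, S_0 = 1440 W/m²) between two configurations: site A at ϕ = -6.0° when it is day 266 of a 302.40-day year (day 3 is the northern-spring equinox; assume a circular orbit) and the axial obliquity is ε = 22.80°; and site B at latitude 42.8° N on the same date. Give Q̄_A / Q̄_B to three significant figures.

Q̄_A / Q̄_B ≈ 2.34

— Configuration A (ϕ=-6.0°):
Solar longitude: L_s = 360° × (266 − 3)/302.40 = 313.095°.
sin δ = sin 22.80° × sin 313.095° = -0.28297, so δ = -16.438°.
cos h₀ = −tan(-6.0°) tan(-16.438°) = -0.0310, h₀ = 1.6018 rad.
Bracket: h₀ sin ϕ sin δ + cos ϕ cos δ sin h₀ = 1.6018×-0.10453×-0.28297 + 0.99452×0.95913×0.99952 = 0.047379 + 0.953416 = 1.000795.
Q̄ = (S_0/π) × [bracket] = (1440/π) × 1.000795 = 458.73 W/m².
— Configuration B (ϕ=+42.8°):
cos h₀ = −tan(+42.8°) tan(-16.438°) = 0.2732, h₀ = 1.2941 rad.
Bracket: h₀ sin ϕ sin δ + cos ϕ cos δ sin h₀ = 1.2941×0.67944×-0.28297 + 0.73373×0.95913×0.96196 = -0.248805 + 0.676972 = 0.428167.
Q̄ = (S_0/π) × [bracket] = (1440/π) × 0.428167 = 196.26 W/m².
Ratio Q̄_A / Q̄_B = 458.73 / 196.26 = 2.337.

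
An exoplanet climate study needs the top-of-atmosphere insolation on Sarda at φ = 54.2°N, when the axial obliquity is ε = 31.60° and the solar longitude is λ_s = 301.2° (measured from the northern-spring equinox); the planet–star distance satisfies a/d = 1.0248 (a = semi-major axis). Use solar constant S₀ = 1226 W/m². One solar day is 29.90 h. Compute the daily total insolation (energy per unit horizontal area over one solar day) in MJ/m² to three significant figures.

3.72 MJ/m²

Solar declination: sin δ = sin ε · sin λ_s = sin 31.60° × sin 301.2° = -0.44820, so δ = -26.628°.
cos H₀ = −tan(+54.2°) tan(-26.628°) = 0.6952, H₀ = 0.8021 rad.
Bracket: H₀ sin φ sin δ + cos φ cos δ sin H₀ = 0.8021×0.81106×-0.44820 + 0.58496×0.89393×0.71884 = -0.291577 + 0.375891 = 0.084314.
Inverse-square distance factor (a/d)² = 1.0248² = 1.050215.
Q̄ = (S₀/π) × 1.050215 × [bracket] = (1226/π) × 1.050215 × 0.084314 = 34.556 W/m².
Daily total = Q̄ × 29.90 h × 3600 s/h = 34.556 × 29.90 × 3600 / 10⁶ = 3.720 MJ/m².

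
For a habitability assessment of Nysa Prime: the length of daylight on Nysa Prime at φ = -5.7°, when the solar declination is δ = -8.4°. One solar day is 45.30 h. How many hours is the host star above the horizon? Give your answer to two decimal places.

cos H₀ = −tan φ · tan δ = −tan(-5.7°) × tan(-8.400°) = -0.0147, so H₀ = 1.5855 rad = 90.84°.
Daylight = 2H₀/(2π) × 45.30 h = (1.5855/π) × 45.30 = 22.86 h.

22.86 h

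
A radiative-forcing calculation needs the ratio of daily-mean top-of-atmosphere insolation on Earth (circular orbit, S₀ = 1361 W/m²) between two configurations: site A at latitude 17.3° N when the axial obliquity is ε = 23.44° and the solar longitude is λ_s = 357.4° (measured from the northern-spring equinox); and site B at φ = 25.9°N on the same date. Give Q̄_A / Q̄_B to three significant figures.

Q̄_A / Q̄_B ≈ 1.07

— Configuration A (φ=+17.3°):
Solar declination: sin δ = sin ε · sin λ_s = sin 23.44° × sin 357.4° = -0.01804, so δ = -1.034°.
cos H₀ = −tan(+17.3°) tan(-1.034°) = 0.0056, H₀ = 1.5652 rad.
Bracket: H₀ sin φ sin δ + cos φ cos δ sin H₀ = 1.5652×0.29737×-0.01804 + 0.95476×0.99984×0.99998 = -0.008397 + 0.954588 = 0.946191.
Q̄ = (S₀/π) × [bracket] = (1361/π) × 0.946191 = 409.91 W/m².
— Configuration B (φ=+25.9°):
cos H₀ = −tan(+25.9°) tan(-1.034°) = 0.0088, H₀ = 1.5620 rad.
Bracket: H₀ sin φ sin δ + cos φ cos δ sin H₀ = 1.5620×0.43680×-0.01804 + 0.89956×0.99984×0.99996 = -0.012308 + 0.899380 = 0.887072.
Q̄ = (S₀/π) × [bracket] = (1361/π) × 0.887072 = 384.30 W/m².
Ratio Q̄_A / Q̄_B = 409.91 / 384.30 = 1.067.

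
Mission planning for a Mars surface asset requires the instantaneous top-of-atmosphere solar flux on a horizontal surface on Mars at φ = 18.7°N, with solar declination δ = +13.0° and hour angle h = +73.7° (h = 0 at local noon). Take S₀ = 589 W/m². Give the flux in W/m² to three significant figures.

195 W/m²

cos θ_z = sin φ sin δ + cos φ cos δ cos h = 0.072122 + 0.259037 = 0.331159.
Flux = S₀ · cos θ_z = 589 × 0.331159 = 195.1 W/m².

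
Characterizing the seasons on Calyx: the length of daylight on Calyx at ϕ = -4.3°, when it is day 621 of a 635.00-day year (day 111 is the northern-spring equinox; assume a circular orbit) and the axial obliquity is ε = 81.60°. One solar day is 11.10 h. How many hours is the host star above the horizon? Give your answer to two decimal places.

6.25 h

Solar longitude: L_s = 360° × (621 − 111)/635.00 = 289.134°.
sin δ = sin 81.60° × sin 289.134° = -0.93462, so δ = -69.167°.
cos h₀ = −tan ϕ · tan δ = −tan(-4.3°) × tan(-69.167°) = -0.1976, so h₀ = 1.7697 rad = 101.40°.
Daylight = 2h₀/(2π) × 11.10 h = (1.7697/π) × 11.10 = 6.25 h.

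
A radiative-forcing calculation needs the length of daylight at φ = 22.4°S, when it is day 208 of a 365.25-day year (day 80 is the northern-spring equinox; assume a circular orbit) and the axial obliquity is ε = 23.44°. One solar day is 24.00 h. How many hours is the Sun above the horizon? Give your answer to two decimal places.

10.93 h

Solar longitude: λ_s = 360° × (208 − 80)/365.25 = 126.160°.
sin δ = sin 23.44° × sin 126.160° = 0.32116, so δ = +18.733°.
cos H₀ = −tan φ · tan δ = −tan(-22.4°) × tan(+18.733°) = 0.1398, so H₀ = 1.4306 rad = 81.96°.
Daylight = 2H₀/(2π) × 24.00 h = (1.4306/π) × 24.00 = 10.93 h.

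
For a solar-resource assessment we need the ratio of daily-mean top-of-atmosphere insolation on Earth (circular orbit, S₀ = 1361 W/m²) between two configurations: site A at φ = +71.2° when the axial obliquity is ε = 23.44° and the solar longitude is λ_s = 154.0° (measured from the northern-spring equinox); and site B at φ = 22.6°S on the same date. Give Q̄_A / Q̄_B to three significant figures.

Q̄_A / Q̄_B ≈ 0.770

— Configuration A (φ=+71.2°):
Solar declination: sin δ = sin ε · sin λ_s = sin 23.44° × sin 154.0° = 0.17438, so δ = +10.043°.
cos H₀ = −tan(+71.2°) tan(+10.043°) = -0.5202, H₀ = 2.1179 rad.
Bracket: H₀ sin φ sin δ + cos φ cos δ sin H₀ = 2.1179×0.94665×0.17438 + 0.32227×0.98468×0.85404 = 0.349616 + 0.271015 = 0.620631.
Q̄ = (S₀/π) × [bracket] = (1361/π) × 0.620631 = 268.87 W/m².
— Configuration B (φ=-22.6°):
cos H₀ = −tan(-22.6°) tan(+10.043°) = 0.0737, H₀ = 1.4970 rad.
Bracket: H₀ sin φ sin δ + cos φ cos δ sin H₀ = 1.4970×-0.38430×0.17438 + 0.92321×0.98468×0.99728 = -0.100320 + 0.906594 = 0.806274.
Q̄ = (S₀/π) × [bracket] = (1361/π) × 0.806274 = 349.29 W/m².
Ratio Q̄_A / Q̄_B = 268.87 / 349.29 = 0.7698.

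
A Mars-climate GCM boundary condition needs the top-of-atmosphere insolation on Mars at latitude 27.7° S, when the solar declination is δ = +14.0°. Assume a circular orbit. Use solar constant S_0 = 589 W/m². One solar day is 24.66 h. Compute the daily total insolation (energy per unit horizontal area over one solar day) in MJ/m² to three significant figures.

11.5 MJ/m²

cos h₀ = −tan(-27.7°) tan(+14.000°) = 0.1309, h₀ = 1.4395 rad.
Bracket: h₀ sin ϕ sin δ + cos ϕ cos δ sin h₀ = 1.4395×-0.46484×0.24192 + 0.88539×0.97030×0.99140 = -0.161878 + 0.851706 = 0.689828.
Q̄ = (S_0/π) × [bracket] = (589/π) × 0.689828 = 129.33 W/m².
Daily total = Q̄ × 24.66 h × 3600 s/h = 129.33 × 24.66 × 3600 / 10⁶ = 11.48 MJ/m².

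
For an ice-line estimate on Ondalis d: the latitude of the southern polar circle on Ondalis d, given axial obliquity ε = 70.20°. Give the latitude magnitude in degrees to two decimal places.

19.80°

The polar circle is the lowest latitude that experiences at least one full rotation of continuous darkness at the northern-summer solstice; it lies at |ϕ| = 90° − ε = 90° − 70.20° = 19.80°.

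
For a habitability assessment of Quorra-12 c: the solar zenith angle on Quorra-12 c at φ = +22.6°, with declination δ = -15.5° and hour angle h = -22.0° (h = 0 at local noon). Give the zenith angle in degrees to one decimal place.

cos θ_z = sin φ sin δ + cos φ cos δ cos h = -0.102698 + 0.824854 = 0.722156.
θ_z = arccos(0.722156) = 43.8°.

θ_z = 43.8°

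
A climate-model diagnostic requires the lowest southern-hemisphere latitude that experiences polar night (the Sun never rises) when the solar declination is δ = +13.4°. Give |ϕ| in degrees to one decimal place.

|ϕ| = 76.6°

Polar night requires cos h₀ = −tan ϕ tan δ ≥ 1, i.e. tan ϕ tan δ ≤ −1.
The boundary is |tan ϕ| · |tan δ| = 1, so |ϕ| = 90° − |δ| = 90° − 13.4° = 76.6° in the southern hemisphere.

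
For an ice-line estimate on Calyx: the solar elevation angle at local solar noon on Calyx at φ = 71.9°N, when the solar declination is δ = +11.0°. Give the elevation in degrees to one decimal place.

At local noon the hour angle is zero, so the zenith angle equals |φ − δ| = |+71.9° − (+11.000°)| = 60.900°.
Elevation = 90° − 60.900° = 29.1°.

29.1°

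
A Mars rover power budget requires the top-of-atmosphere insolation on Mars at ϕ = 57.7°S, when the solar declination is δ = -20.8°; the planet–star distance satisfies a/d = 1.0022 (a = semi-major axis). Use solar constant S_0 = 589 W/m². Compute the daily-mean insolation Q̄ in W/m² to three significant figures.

Q̄ ≈ 200 W/m²

cos h₀ = −tan(-57.7°) tan(-20.800°) = -0.6009, h₀ = 2.2154 rad.
Bracket: h₀ sin ϕ sin δ + cos ϕ cos δ sin h₀ = 2.2154×-0.84526×-0.35511 + 0.53435×0.93483×0.79933 = 0.664975 + 0.399286 = 1.064261.
Inverse-square distance factor (a/d)² = 1.0022² = 1.004405.
Q̄ = (S_0/π) × 1.004405 × [bracket] = (589/π) × 1.004405 × 1.064261 = 200.4 W/m².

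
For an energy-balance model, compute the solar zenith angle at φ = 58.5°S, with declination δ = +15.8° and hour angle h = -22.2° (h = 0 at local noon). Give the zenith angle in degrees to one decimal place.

cos θ_z = sin φ sin δ + cos φ cos δ cos h = -0.232157 + 0.465488 = 0.233331.
θ_z = arccos(0.233331) = 76.5°.

θ_z = 76.5°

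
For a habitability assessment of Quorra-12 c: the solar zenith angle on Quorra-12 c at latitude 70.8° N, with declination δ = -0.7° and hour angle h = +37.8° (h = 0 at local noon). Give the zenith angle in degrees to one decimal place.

cos θ_z = sin ϕ sin δ + cos ϕ cos δ cos h = -0.011537 + 0.259836 = 0.248299.
θ_z = arccos(0.248299) = 75.6°.

θ_z = 75.6°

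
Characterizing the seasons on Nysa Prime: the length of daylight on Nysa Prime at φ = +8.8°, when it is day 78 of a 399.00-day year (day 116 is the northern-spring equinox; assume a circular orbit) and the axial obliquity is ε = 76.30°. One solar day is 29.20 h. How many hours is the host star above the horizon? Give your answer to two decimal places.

13.66 h

Solar longitude: λ_s = 360° × (78 − 116)/399.00 = -34.286°, i.e. -34.286° + 360° = 325.714°.
sin δ = sin 76.30° × sin 325.714° = -0.54729, so δ = -33.182°.
cos H₀ = −tan φ · tan δ = −tan(+8.8°) × tan(-33.182°) = 0.1012, so H₀ = 1.4694 rad = 84.19°.
Daylight = 2H₀/(2π) × 29.20 h = (1.4694/π) × 29.20 = 13.66 h.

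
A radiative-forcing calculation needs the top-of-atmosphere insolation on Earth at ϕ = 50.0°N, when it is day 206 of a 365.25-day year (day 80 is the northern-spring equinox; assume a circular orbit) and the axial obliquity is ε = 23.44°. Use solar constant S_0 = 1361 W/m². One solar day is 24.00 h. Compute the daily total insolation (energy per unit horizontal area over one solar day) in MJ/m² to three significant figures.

39.5 MJ/m²

Solar longitude: L_s = 360° × (206 − 80)/365.25 = 124.189°.
sin δ = sin 23.44° × sin 124.189° = 0.32905, so δ = +19.211°.
cos h₀ = −tan(+50.0°) tan(+19.211°) = -0.4153, h₀ = 1.9990 rad.
Bracket: h₀ sin ϕ sin δ + cos ϕ cos δ sin h₀ = 1.9990×0.76604×0.32905 + 0.64279×0.94431×0.90970 = 0.503879 + 0.552182 = 1.056061.
Q̄ = (S_0/π) × [bracket] = (1361/π) × 1.056061 = 457.51 W/m².
Daily total = Q̄ × 24.00 h × 3600 s/h = 457.51 × 24.00 × 3600 / 10⁶ = 39.53 MJ/m².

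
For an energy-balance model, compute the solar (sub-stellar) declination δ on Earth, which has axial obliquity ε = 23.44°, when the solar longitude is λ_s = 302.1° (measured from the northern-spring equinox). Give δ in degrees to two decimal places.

sin δ = sin ε · sin λ_s = sin 23.44° × sin 302.1° = -0.336975.
δ = arcsin(-0.336975) = -19.69°.

δ = -19.69°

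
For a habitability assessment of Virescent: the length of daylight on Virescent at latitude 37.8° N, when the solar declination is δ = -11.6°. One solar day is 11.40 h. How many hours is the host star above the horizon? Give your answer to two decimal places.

cos h₀ = −tan ϕ · tan δ = −tan(+37.8°) × tan(-11.600°) = 0.1592, so h₀ = 1.4109 rad = 80.84°.
Daylight = 2h₀/(2π) × 11.40 h = (1.4109/π) × 11.40 = 5.12 h.

5.12 h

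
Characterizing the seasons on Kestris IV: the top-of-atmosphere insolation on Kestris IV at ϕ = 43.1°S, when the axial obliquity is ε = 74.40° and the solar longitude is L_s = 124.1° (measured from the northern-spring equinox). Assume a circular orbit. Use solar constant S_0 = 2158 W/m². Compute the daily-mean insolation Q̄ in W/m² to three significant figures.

Solar declination: sin δ = sin ε · sin L_s = sin 74.40° × sin 124.1° = 0.79756, so δ = +52.897°.
cos h₀ = −tan(-43.1°) tan(+52.897°) = 1.2372 ≥ 1 ⇒ polar night, h₀ = 0 and Q̄ = 0.

Q̄ ≈ 0.00 W/m²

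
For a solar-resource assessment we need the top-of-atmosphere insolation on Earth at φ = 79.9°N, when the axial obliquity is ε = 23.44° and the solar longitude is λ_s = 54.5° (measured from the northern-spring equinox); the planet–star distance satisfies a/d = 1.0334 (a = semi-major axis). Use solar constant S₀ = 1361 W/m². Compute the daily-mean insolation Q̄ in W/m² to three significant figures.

Solar declination: sin δ = sin ε · sin λ_s = sin 23.44° × sin 54.5° = 0.32385, so δ = +18.896°.
cos H₀ = −tan(+79.9°) tan(+18.896°) = -1.9216 ≤ −1 ⇒ polar day, H₀ = π.
Bracket: H₀ sin φ sin δ + cos φ cos δ sin H₀ = 3.1416×0.98450×0.32385 + 0.17537×0.94611×0.00000 = 1.001637 + 0.000000 = 1.001637.
Inverse-square distance factor (a/d)² = 1.0334² = 1.067916.
Q̄ = (S₀/π) × 1.067916 × [bracket] = (1361/π) × 1.067916 × 1.001637 = 463.4 W/m².

Q̄ ≈ 463 W/m²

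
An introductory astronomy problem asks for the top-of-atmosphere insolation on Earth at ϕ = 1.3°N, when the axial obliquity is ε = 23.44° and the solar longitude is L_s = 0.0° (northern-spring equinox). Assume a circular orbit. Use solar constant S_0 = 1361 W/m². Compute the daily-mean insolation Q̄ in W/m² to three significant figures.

Q̄ ≈ 433 W/m²

Solar declination: sin δ = sin ε · sin L_s = sin 23.44° × sin 0.0° = 0.00000, so δ = +0.000°.
cos h₀ = −tan(+1.3°) tan(+0.000°) = -0.0000, h₀ = 1.5708 rad.
Bracket: h₀ sin ϕ sin δ + cos ϕ cos δ sin h₀ = 1.5708×0.02269×0.00000 + 0.99974×1.00000×1.00000 = 0.000000 + 0.999740 = 0.999740.
Q̄ = (S_0/π) × [bracket] = (1361/π) × 0.999740 = 433.1 W/m².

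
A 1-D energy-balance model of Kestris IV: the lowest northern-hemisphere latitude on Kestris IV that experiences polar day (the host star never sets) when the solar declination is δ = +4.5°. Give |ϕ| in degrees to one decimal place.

|ϕ| = 85.5°

Polar day requires cos h₀ = −tan ϕ tan δ ≤ −1, i.e. tan ϕ tan δ ≥ 1.
The boundary is |tan ϕ| · |tan δ| = 1, so |ϕ| = 90° − |δ| = 90° − 4.5° = 85.5° in the northern hemisphere.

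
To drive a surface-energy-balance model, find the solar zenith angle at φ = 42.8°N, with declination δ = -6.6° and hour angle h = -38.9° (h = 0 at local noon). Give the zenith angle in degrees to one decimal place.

cos θ_z = sin φ sin δ + cos φ cos δ cos h = -0.078093 + 0.567236 = 0.489143.
θ_z = arccos(0.489143) = 60.7°.

θ_z = 60.7°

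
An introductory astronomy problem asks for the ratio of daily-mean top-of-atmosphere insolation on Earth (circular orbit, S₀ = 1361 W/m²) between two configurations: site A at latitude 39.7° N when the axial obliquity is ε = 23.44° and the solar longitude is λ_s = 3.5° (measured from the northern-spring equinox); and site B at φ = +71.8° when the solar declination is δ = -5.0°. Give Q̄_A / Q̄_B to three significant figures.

— Configuration A (φ=+39.7°):
Solar declination: sin δ = sin ε · sin λ_s = sin 23.44° × sin 3.5° = 0.02428, so δ = +1.392°.
cos H₀ = −tan(+39.7°) tan(+1.392°) = -0.0202, H₀ = 1.5910 rad.
Bracket: H₀ sin φ sin δ + cos φ cos δ sin H₀ = 1.5910×0.63877×0.02428 + 0.76940×0.99971×0.99980 = 0.024675 + 0.769023 = 0.793698.
Q̄ = (S₀/π) × [bracket] = (1361/π) × 0.793698 = 343.85 W/m².
— Configuration B (φ=+71.8°):
cos H₀ = −tan(+71.8°) tan(-5.000°) = 0.2661, H₀ = 1.3015 rad.
Bracket: H₀ sin φ sin δ + cos φ cos δ sin H₀ = 1.3015×0.94997×-0.08716 + 0.31233×0.99619×0.96395 = -0.107763 + 0.299923 = 0.192160.
Q̄ = (S₀/π) × [bracket] = (1361/π) × 0.192160 = 83.248 W/m².
Ratio Q̄_A / Q̄_B = 343.85 / 83.248 = 4.130.

Q̄_A / Q̄_B ≈ 4.13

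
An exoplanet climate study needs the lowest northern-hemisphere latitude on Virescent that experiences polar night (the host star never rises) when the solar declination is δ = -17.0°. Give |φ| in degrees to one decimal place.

Polar night requires cos H₀ = −tan φ tan δ ≥ 1, i.e. tan φ tan δ ≤ −1.
The boundary is |tan φ| · |tan δ| = 1, so |φ| = 90° − |δ| = 90° − 17.0° = 73.0° in the northern hemisphere.

|φ| = 73.0°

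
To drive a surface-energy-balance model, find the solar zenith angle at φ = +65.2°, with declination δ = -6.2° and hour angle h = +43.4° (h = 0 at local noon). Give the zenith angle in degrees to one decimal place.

θ_z = 78.2°

cos θ_z = sin φ sin δ + cos φ cos δ cos h = -0.098039 + 0.302981 = 0.204942.
θ_z = arccos(0.204942) = 78.2°.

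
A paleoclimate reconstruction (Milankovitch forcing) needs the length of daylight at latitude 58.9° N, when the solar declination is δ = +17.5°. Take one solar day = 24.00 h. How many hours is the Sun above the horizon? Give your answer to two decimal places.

16.20 h

cos H₀ = −tan φ · tan δ = −tan(+58.9°) × tan(+17.500°) = -0.5227, so H₀ = 2.1208 rad = 121.51°.
Daylight = 2H₀/(2π) × 24.00 h = (2.1208/π) × 24.00 = 16.20 h.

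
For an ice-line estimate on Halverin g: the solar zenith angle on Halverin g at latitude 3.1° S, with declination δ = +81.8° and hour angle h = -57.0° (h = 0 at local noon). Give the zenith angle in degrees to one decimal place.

θ_z = 88.6°

cos θ_z = sin φ sin δ + cos φ cos δ cos h = -0.053526 + 0.077568 = 0.024042.
θ_z = arccos(0.024042) = 88.6°.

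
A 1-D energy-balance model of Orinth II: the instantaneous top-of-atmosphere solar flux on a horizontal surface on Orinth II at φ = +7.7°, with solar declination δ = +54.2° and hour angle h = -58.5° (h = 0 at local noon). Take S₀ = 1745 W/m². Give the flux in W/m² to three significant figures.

cos θ_z = sin φ sin δ + cos φ cos δ cos h = 0.108671 + 0.302884 = 0.411555.
Flux = S₀ · cos θ_z = 1745 × 0.411555 = 718.2 W/m².

718 W/m²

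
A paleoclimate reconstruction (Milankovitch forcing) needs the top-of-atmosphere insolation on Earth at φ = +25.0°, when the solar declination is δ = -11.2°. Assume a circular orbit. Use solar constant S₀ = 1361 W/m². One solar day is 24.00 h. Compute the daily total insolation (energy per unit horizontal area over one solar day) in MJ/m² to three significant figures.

cos H₀ = −tan(+25.0°) tan(-11.200°) = 0.0923, H₀ = 1.4783 rad.
Bracket: H₀ sin φ sin δ + cos φ cos δ sin H₀ = 1.4783×0.42262×-0.19423 + 0.90631×0.98096×0.99573 = -0.121347 + 0.885258 = 0.763911.
Q̄ = (S₀/π) × [bracket] = (1361/π) × 0.763911 = 330.94 W/m².
Daily total = Q̄ × 24.00 h × 3600 s/h = 330.94 × 24.00 × 3600 / 10⁶ = 28.59 MJ/m².

28.6 MJ/m²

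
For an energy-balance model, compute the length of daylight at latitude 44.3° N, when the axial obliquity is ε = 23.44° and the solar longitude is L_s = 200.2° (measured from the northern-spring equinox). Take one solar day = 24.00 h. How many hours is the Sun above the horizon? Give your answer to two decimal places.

Solar declination: sin δ = sin ε · sin L_s = sin 23.44° × sin 200.2° = -0.13736, so δ = -7.895°.
cos h₀ = −tan ϕ · tan δ = −tan(+44.3°) × tan(-7.895°) = 0.1353, so h₀ = 1.4351 rad = 82.22°.
Daylight = 2h₀/(2π) × 24.00 h = (1.4351/π) × 24.00 = 10.96 h.

10.96 h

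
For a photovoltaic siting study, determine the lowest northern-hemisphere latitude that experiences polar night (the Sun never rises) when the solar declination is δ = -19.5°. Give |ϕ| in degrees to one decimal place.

|ϕ| = 70.5°

Polar night requires cos h₀ = −tan ϕ tan δ ≥ 1, i.e. tan ϕ tan δ ≤ −1.
The boundary is |tan ϕ| · |tan δ| = 1, so |ϕ| = 90° − |δ| = 90° − 19.5° = 70.5° in the northern hemisphere.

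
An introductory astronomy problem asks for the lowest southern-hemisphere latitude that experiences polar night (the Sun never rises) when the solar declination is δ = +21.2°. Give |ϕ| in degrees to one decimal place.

|ϕ| = 68.8°

Polar night requires cos h₀ = −tan ϕ tan δ ≥ 1, i.e. tan ϕ tan δ ≤ −1.
The boundary is |tan ϕ| · |tan δ| = 1, so |ϕ| = 90° − |δ| = 90° − 21.2° = 68.8° in the southern hemisphere.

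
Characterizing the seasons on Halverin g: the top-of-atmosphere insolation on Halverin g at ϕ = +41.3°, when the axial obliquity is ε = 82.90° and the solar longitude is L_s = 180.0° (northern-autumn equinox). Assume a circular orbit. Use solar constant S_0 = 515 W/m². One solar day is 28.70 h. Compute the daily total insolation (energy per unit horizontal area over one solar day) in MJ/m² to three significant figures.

12.7 MJ/m²

Solar declination: sin δ = sin ε · sin L_s = sin 82.90° × sin 180.0° = 0.00000, so δ = +0.000°.
cos h₀ = −tan(+41.3°) tan(+0.000°) = -0.0000, h₀ = 1.5708 rad.
Bracket: h₀ sin ϕ sin δ + cos ϕ cos δ sin h₀ = 1.5708×0.66000×0.00000 + 0.75126×1.00000×1.00000 = 0.000000 + 0.751260 = 0.751260.
Q̄ = (S_0/π) × [bracket] = (515/π) × 0.751260 = 123.15 W/m².
Daily total = Q̄ × 28.70 h × 3600 s/h = 123.15 × 28.70 × 3600 / 10⁶ = 12.72 MJ/m².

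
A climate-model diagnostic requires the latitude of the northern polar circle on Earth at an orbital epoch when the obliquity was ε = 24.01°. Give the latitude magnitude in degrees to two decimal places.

The polar circle is the lowest latitude that experiences at least one full rotation of continuous daylight at the northern-summer solstice; it lies at |φ| = 90° − ε = 90° − 24.01° = 65.99°.

65.99°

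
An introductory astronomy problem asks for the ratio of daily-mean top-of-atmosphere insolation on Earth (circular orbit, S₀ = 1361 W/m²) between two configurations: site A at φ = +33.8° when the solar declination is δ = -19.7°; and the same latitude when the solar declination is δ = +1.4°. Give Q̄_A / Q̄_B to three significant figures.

Q̄_A / Q̄_B ≈ 0.599

— Configuration A (φ=+33.8°):
cos H₀ = −tan(+33.8°) tan(-19.700°) = 0.2397, H₀ = 1.3287 rad.
Bracket: H₀ sin φ sin δ + cos φ cos δ sin H₀ = 1.3287×0.55630×-0.33710 + 0.83098×0.94147×0.97085 = -0.249169 + 0.759537 = 0.510368.
Q̄ = (S₀/π) × [bracket] = (1361/π) × 0.510368 = 221.10 W/m².
— Configuration B (φ=+33.8°):
cos H₀ = −tan(+33.8°) tan(+1.400°) = -0.0164, H₀ = 1.5872 rad.
Bracket: H₀ sin φ sin δ + cos φ cos δ sin H₀ = 1.5872×0.55630×0.02443 + 0.83098×0.99970×0.99987 = 0.021571 + 0.830623 = 0.852194.
Q̄ = (S₀/π) × [bracket] = (1361/π) × 0.852194 = 369.19 W/m².
Ratio Q̄_A / Q̄_B = 221.10 / 369.19 = 0.5989.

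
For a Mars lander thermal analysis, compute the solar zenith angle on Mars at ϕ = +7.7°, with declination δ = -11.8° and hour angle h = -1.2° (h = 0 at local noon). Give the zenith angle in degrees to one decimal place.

θ_z = 19.5°

cos θ_z = sin ϕ sin δ + cos ϕ cos δ cos h = -0.027400 + 0.969828 = 0.942428.
θ_z = arccos(0.942428) = 19.5°.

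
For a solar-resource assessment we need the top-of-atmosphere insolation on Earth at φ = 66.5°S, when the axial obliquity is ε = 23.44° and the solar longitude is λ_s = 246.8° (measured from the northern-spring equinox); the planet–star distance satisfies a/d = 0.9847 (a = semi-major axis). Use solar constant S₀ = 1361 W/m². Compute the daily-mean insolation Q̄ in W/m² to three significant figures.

Solar declination: sin δ = sin ε · sin λ_s = sin 23.44° × sin 246.8° = -0.36562, so δ = -21.446°.
cos H₀ = −tan(-66.5°) tan(-21.446°) = -0.9034, H₀ = 2.6985 rad.
Bracket: H₀ sin φ sin δ + cos φ cos δ sin H₀ = 2.6985×-0.91706×-0.36562 + 0.39875×0.93076×0.42875 = 0.904795 + 0.159127 = 1.063922.
Inverse-square distance factor (a/d)² = 0.9847² = 0.969634.
Q̄ = (S₀/π) × 0.969634 × [bracket] = (1361/π) × 0.969634 × 1.063922 = 446.9 W/m².

Q̄ ≈ 447 W/m²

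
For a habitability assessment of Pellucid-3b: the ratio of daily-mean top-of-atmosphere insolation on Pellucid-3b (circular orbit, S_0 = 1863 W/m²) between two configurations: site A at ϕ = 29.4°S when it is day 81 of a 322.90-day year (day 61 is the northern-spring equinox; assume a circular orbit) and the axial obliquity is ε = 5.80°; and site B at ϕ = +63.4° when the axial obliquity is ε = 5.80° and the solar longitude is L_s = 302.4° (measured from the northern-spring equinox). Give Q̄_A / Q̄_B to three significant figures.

— Configuration A (ϕ=-29.4°):
Solar longitude: L_s = 360° × (81 − 61)/322.90 = 22.298°.
sin δ = sin 5.80° × sin 22.298° = 0.03834, so δ = +2.197°.
cos h₀ = −tan(-29.4°) tan(+2.197°) = 0.0216, h₀ = 1.5492 rad.
Bracket: h₀ sin ϕ sin δ + cos ϕ cos δ sin h₀ = 1.5492×-0.49090×0.03834 + 0.87121×0.99926×0.99977 = -0.029158 + 0.870365 = 0.841207.
Q̄ = (S_0/π) × [bracket] = (1863/π) × 0.841207 = 498.85 W/m².
— Configuration B (ϕ=+63.4°):
Solar declination: sin δ = sin ε · sin L_s = sin 5.80° × sin 302.4° = -0.08532, so δ = -4.895°.
cos h₀ = −tan(+63.4°) tan(-4.895°) = 0.1710, h₀ = 1.3989 rad.
Bracket: h₀ sin ϕ sin δ + cos ϕ cos δ sin h₀ = 1.3989×0.89415×-0.08532 + 0.44776×0.99635×0.98527 = -0.106721 + 0.439554 = 0.332833.
Q̄ = (S_0/π) × [bracket] = (1863/π) × 0.332833 = 197.37 W/m².
Ratio Q̄_A / Q̄_B = 498.85 / 197.37 = 2.527.

Q̄_A / Q̄_B ≈ 2.53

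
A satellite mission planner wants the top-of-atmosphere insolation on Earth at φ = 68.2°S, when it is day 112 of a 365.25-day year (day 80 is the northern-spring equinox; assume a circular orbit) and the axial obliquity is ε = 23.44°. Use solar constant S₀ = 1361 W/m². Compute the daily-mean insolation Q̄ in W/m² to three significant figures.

Solar longitude: λ_s = 360° × (112 − 80)/365.25 = 31.540°.
sin δ = sin 23.44° × sin 31.540° = 0.20808, so δ = +12.010°.
cos H₀ = −tan(-68.2°) tan(+12.010°) = 0.5319, H₀ = 1.0100 rad.
Bracket: H₀ sin φ sin δ + cos φ cos δ sin H₀ = 1.0100×-0.92849×0.20808 + 0.37137×0.97811×0.84682 = -0.195132 + 0.307599 = 0.112467.
Q̄ = (S₀/π) × [bracket] = (1361/π) × 0.112467 = 48.72 W/m².

Q̄ ≈ 48.7 W/m²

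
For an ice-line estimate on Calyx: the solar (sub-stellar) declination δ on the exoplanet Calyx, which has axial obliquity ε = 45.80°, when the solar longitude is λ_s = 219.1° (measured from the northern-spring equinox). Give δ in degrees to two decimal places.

sin δ = sin ε · sin λ_s = sin 45.80° × sin 219.1° = -0.452138.
δ = arcsin(-0.452138) = -26.88°.

δ = -26.88°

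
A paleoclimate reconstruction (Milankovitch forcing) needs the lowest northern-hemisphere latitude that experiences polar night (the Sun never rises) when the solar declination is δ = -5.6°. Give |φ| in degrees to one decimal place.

|φ| = 84.4°

Polar night requires cos H₀ = −tan φ tan δ ≥ 1, i.e. tan φ tan δ ≤ −1.
The boundary is |tan φ| · |tan δ| = 1, so |φ| = 90° − |δ| = 90° − 5.6° = 84.4° in the northern hemisphere.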